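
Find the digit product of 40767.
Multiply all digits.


4 × 0 × 7 × 6 × 7 = 0


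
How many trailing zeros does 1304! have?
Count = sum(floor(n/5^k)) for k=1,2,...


floor(1304/5) = 260
floor(1304/25) = 52
floor(1304/125) = 10
floor(1304/625) = 2
Total = 324

324 trailing zeros


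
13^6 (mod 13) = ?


13^1 mod 13 = 0
13^2 mod 13 = 0
13^3 mod 13 = 0
13^4 mod 13 = 0
13^5 mod 13 = 0
13^6 mod 13 = 0


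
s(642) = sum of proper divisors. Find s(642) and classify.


Proper divisors: 1, 2, 3, 6, 107, 214, 321
Sum = 1 + 2 + 3 + 6 + 107 + 214 + 321 = 654
654 > 642 → abundant

s(642) = 654 (abundant)


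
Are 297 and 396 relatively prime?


Euclidean algorithm:
396 = 1 * 297 + 99
297 = 3 * 99 + 0
GCD(297, 396) = 99

No, not coprime (GCD = 99)


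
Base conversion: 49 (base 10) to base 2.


49 (base 10) = 49 (decimal)
49 (decimal) = 110001 (base 2)


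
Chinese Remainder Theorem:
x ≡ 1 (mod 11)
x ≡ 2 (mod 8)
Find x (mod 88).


M = 11*8 = 88
M1 = M/11 = 8, M2 = M/8 = 11
M1^(-1) mod 11 = 7, M2^(-1) mod 8 = 3
x = 1*8*7 + 2*11*3 = 122
122 mod 88 = 34
Check: 34 mod 11 = 1 ✓, 34 mod 8 = 2 ✓

x ≡ 34 (mod 88)


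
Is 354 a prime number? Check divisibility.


354 / 2 = 177 (exact division)
354 is NOT prime.

No, 354 is not prime


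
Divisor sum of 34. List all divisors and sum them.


Divisors of 34: 1, 2, 17, 34
Sum = 1 + 2 + 17 + 34 = 54

σ(34) = 54


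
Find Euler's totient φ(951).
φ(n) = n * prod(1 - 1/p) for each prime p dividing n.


951 = 3 × 317
Prime factors: 3, 317
φ(951) = 951 × (1-1/3) × (1-1/317)
= 951 × 2/3 × 316/317 = 632

φ(951) = 632


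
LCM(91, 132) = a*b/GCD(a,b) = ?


GCD(91, 132) = 1
LCM = 91*132/1 = 12012/1 = 12012

LCM = 12012


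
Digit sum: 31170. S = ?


3 + 1 + 1 + 7 + 0 = 12


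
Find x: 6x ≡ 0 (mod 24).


GCD(6, 24) = 6 divides 0
Divide: 1x ≡ 0 (mod 4)
x ≡ 0 (mod 4)


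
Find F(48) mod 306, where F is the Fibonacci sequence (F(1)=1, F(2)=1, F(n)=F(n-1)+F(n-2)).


F(k) mod 306 for k=1..48:
1, 1, 2, 3, 5, 8, 13, 21, 34, 55, 89, 144, 233, 71, 304, 69, 67, 136, 203, 33, 236, 269, 199, 162, 55, 217, 272, 183, 149, 26, 175, 201, 70, 271, 35, 0, 35, 35, 70, 105, 175, 280, 149, 123, 272, 89, 55, 144
F(48) mod 306 = 144


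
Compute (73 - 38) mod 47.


73 - 38 = 35
35 mod 47 = 35


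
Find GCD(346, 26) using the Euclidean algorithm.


346 = 13 * 26 + 8
26 = 3 * 8 + 2
8 = 4 * 2 + 0
GCD = 2


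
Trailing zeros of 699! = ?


floor(699/5) = 139
floor(699/25) = 27
floor(699/125) = 5
floor(699/625) = 1
Total = 172

172 trailing zeros


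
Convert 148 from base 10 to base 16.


148 (base 10) = 148 (decimal)
148 (decimal) = 94 (base 16)


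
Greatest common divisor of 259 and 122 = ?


259 = 2 * 122 + 15
122 = 8 * 15 + 2
15 = 7 * 2 + 1
2 = 2 * 1 + 0
GCD = 1


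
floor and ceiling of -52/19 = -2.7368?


-52/19 = -2.7368
floor = -3
ceil = -2

floor = -3, ceil = -2


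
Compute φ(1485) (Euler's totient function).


1485 = 3^3 × 5 × 11
Prime factors: 3, 5, 11
φ(1485) = 1485 × (1-1/3) × (1-1/5) × (1-1/11)
= 1485 × 2/3 × 4/5 × 10/11 = 720

φ(1485) = 720


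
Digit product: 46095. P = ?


4 × 6 × 0 × 9 × 5 = 0


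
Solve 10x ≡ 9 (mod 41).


GCD(10, 41) = 1, unique solution
a^(-1) mod 41 = 37
x = 37 * 9 mod 41 = 5

x ≡ 5 (mod 41)


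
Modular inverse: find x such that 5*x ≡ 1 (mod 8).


Use the extended Euclidean algorithm on (8, 5); each row r = 8*s + 5*t:
r=8, s=1, t=0
r=5, s=0, t=1
q=1: r=3, s=1, t=-1   [8*(1) + 5*(-1) = 3]
q=1: r=2, s=-1, t=2   [8*(-1) + 5*(2) = 2]
q=1: r=1, s=2, t=-3   [8*(2) + 5*(-3) = 1]
q=2: r=0, s=-5, t=8   [8*(-5) + 5*(8) = 0]
GCD = 1 with t = -3, so 5*(-3) ≡ 1 (mod 8)
Inverse = -3 mod 8 = 5
Check: 5 * 5 = 25 ≡ 1 (mod 8)

5^(-1) ≡ 5 (mod 8)


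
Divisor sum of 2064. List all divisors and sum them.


Divisors of 2064: 1, 2, 3, 4, 6, 8, 12, 16, 24, 43, 48, 86, 129, 172, 258, 344, 516, 688, 1032, 2064
Sum = 1 + 2 + 3 + 4 + 6 + 8 + 12 + 16 + 24 + 43 + 48 + 86 + 129 + 172 + 258 + 344 + 516 + 688 + 1032 + 2064 = 5456

σ(2064) = 5456


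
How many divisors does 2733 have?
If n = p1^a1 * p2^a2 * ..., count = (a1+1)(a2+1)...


2733 = 3^1 × 911^1
d(2733) = (1+1) × (1+1) = 4

4 divisors


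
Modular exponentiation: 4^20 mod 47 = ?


4^1 mod 47 = 4
4^2 mod 47 = 16
4^3 mod 47 = 17
4^4 mod 47 = 21
4^5 mod 47 = 37
4^6 mod 47 = 7
4^7 mod 47 = 28
4^8 mod 47 = 18
4^9 mod 47 = 25
4^10 mod 47 = 6
4^11 mod 47 = 24
4^12 mod 47 = 2
4^13 mod 47 = 8
4^14 mod 47 = 32
4^15 mod 47 = 34
4^16 mod 47 = 42
4^17 mod 47 = 27
4^18 mod 47 = 14
4^19 mod 47 = 9
4^20 mod 47 = 36


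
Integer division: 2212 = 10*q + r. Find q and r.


2212 = 10 * 221 + 2
Check: 2210 + 2 = 2212

q = 221, r = 2


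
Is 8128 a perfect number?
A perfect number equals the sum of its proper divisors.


Proper divisors of 8128: 1, 2, 4, 8, 16, 32, 64, 127, 254, 508, 1016, 2032, 4064
Sum = 1 + 2 + 4 + 8 + 16 + 32 + 64 + 127 + 254 + 508 + 1016 + 2032 + 4064 = 8128

Yes, 8128 is perfect (8128 = 8128)


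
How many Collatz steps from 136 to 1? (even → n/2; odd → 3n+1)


136 → 68 → 34 → 17 → 52 → 26 → 13 → 40 → 20 → 10 → 5 → 16 → 8 → 4 → 2 → 1
Total steps = 15

15 steps


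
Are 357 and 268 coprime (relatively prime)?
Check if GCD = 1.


Euclidean algorithm:
357 = 1 * 268 + 89
268 = 3 * 89 + 1
89 = 89 * 1 + 0
GCD(357, 268) = 1

Yes, coprime (GCD = 1)


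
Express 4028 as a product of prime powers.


4028 / 2 = 2014
2014 / 2 = 1007
1007 / 19 = 53
53 / 53 = 1
4028 = 2^2 × 19 × 53


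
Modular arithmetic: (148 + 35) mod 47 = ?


148 + 35 = 183
183 mod 47 = 42


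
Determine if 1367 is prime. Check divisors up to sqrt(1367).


Check divisors up to sqrt(1367) = 36.9730
No divisors found.
1367 is prime.

Yes, 1367 is prime


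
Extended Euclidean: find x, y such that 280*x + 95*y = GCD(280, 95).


Tabular extended Euclidean (each row: r = 280*s + 95*t):
r=280, s=1, t=0
r=95, s=0, t=1
q=2: r=90, s=1, t=-2   [280*(1) + 95*(-2) = 90]
q=1: r=5, s=-1, t=3   [280*(-1) + 95*(3) = 5]
q=18: r=0, s=19, t=-56   [280*(19) + 95*(-56) = 0]
GCD = 5; from the row with r=5: x=-1, y=3
Check: 280*(-1) + 95*(3) = -280 + 285 = 5

GCD = 5, x = -1, y = 3


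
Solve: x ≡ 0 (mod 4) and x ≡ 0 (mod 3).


M = 4*3 = 12
M1 = M/4 = 3, M2 = M/3 = 4
M1^(-1) mod 4 = 3, M2^(-1) mod 3 = 1
x = 0*3*3 + 0*4*1 = 0
0 mod 12 = 0
Check: 0 mod 4 = 0 ✓, 0 mod 3 = 0 ✓

x ≡ 0 (mod 12)


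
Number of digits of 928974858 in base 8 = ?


928974858 in base 8 = 6727604012
Number of digits = 10

10 digits (base 8)


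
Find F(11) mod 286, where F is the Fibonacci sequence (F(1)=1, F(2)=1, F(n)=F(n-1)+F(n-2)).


F(k) mod 286 for k=1..11:
1, 1, 2, 3, 5, 8, 13, 21, 34, 55, 89
F(11) mod 286 = 89


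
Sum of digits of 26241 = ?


2 + 6 + 2 + 4 + 1 = 15


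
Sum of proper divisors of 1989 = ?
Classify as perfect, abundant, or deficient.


Proper divisors: 1, 3, 9, 13, 17, 39, 51, 117, 153, 221, 663
Sum = 1 + 3 + 9 + 13 + 17 + 39 + 51 + 117 + 153 + 221 + 663 = 1287
1287 < 1989 → deficient

s(1989) = 1287 (deficient)


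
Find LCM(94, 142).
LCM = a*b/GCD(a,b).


GCD(94, 142) = 2
LCM = 94*142/2 = 13348/2 = 6674

LCM = 6674


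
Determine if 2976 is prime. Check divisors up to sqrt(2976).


2976 / 2 = 1488 (exact division)
2976 is NOT prime.

No, 2976 is not prime


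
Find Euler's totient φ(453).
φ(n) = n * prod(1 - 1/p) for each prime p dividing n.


453 = 3 × 151
Prime factors: 3, 151
φ(453) = 453 × (1-1/3) × (1-1/151)
= 453 × 2/3 × 150/151 = 300

φ(453) = 300


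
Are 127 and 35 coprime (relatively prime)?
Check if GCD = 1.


Euclidean algorithm:
127 = 3 * 35 + 22
35 = 1 * 22 + 13
22 = 1 * 13 + 9
13 = 1 * 9 + 4
9 = 2 * 4 + 1
4 = 4 * 1 + 0
GCD(127, 35) = 1

Yes, coprime (GCD = 1)


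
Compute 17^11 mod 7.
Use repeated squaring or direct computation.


17^1 mod 7 = 3
17^2 mod 7 = 2
17^3 mod 7 = 6
17^4 mod 7 = 4
17^5 mod 7 = 5
17^6 mod 7 = 1
17^7 mod 7 = 3
17^8 mod 7 = 2
17^9 mod 7 = 6
17^10 mod 7 = 4
17^11 mod 7 = 5


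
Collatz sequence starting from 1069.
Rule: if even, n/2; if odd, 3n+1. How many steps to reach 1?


1069 → 3208 → 1604 → 802 → 401 → 1204 → 602 → 301 → 904 → 452 → 226 → 113 → 340 → 170 → 85 → 256 → 128 → 64 → 32 → 16 → 8 → 4 → 2 → 1
Total steps = 23

23 steps


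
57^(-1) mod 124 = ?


Use the extended Euclidean algorithm on (124, 57); each row r = 124*s + 57*t:
r=124, s=1, t=0
r=57, s=0, t=1
q=2: r=10, s=1, t=-2   [124*(1) + 57*(-2) = 10]
q=5: r=7, s=-5, t=11   [124*(-5) + 57*(11) = 7]
q=1: r=3, s=6, t=-13   [124*(6) + 57*(-13) = 3]
q=2: r=1, s=-17, t=37   [124*(-17) + 57*(37) = 1]
q=3: r=0, s=57, t=-124   [124*(57) + 57*(-124) = 0]
GCD = 1 with t = 37, so 57*(37) ≡ 1 (mod 124)
Inverse = 37 mod 124 = 37
Check: 57 * 37 = 2109 ≡ 1 (mod 124)

57^(-1) ≡ 37 (mod 124)


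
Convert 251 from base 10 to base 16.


251 (base 10) = 251 (decimal)
251 (decimal) = FB (base 16)


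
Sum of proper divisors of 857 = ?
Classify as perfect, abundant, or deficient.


Proper divisors: 1
Sum = 1 = 1
1 < 857 → deficient

s(857) = 1 (deficient)


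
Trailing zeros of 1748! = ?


floor(1748/5) = 349
floor(1748/25) = 69
floor(1748/125) = 13
floor(1748/625) = 2
Total = 433

433 trailing zeros


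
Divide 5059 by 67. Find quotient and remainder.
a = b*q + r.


5059 = 67 * 75 + 34
Check: 5025 + 34 = 5059

q = 75, r = 34


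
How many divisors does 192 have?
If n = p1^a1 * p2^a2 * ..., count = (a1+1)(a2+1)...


192 = 2^6 × 3^1
d(192) = (6+1) × (1+1) = 14

14 divisors


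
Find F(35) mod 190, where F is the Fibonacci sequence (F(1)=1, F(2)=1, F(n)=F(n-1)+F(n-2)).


F(k) mod 190 for k=1..35:
1, 1, 2, 3, 5, 8, 13, 21, 34, 55, 89, 144, 43, 187, 40, 37, 77, 114, 1, 115, 116, 41, 157, 8, 165, 173, 148, 131, 89, 30, 119, 149, 78, 37, 115
F(35) mod 190 = 115


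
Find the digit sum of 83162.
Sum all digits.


8 + 3 + 1 + 6 + 2 = 20


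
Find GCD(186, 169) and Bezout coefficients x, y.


Tabular extended Euclidean (each row: r = 186*s + 169*t):
r=186, s=1, t=0
r=169, s=0, t=1
q=1: r=17, s=1, t=-1   [186*(1) + 169*(-1) = 17]
q=9: r=16, s=-9, t=10   [186*(-9) + 169*(10) = 16]
q=1: r=1, s=10, t=-11   [186*(10) + 169*(-11) = 1]
q=16: r=0, s=-169, t=186   [186*(-169) + 169*(186) = 0]
GCD = 1; from the row with r=1: x=10, y=-11
Check: 186*(10) + 169*(-11) = 1860 - 1859 = 1

GCD = 1, x = 10, y = -11


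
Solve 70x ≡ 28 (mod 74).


GCD(70, 74) = 2 divides 28
Divide: 35x ≡ 14 (mod 37)
x ≡ 30 (mod 37)


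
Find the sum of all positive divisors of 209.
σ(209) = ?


Divisors of 209: 1, 11, 19, 209
Sum = 1 + 11 + 19 + 209 = 240

σ(209) = 240


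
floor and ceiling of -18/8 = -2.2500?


-18/8 = -2.2500
floor = -3
ceil = -2

floor = -3, ceil = -2


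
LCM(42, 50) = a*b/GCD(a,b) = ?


GCD(42, 50) = 2
LCM = 42*50/2 = 2100/2 = 1050

LCM = 1050


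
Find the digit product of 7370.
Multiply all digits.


7 × 3 × 7 × 0 = 0


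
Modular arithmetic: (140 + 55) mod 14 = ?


140 + 55 = 195
195 mod 14 = 13


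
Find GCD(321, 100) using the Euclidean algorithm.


321 = 3 * 100 + 21
100 = 4 * 21 + 16
21 = 1 * 16 + 5
16 = 3 * 5 + 1
5 = 5 * 1 + 0
GCD = 1


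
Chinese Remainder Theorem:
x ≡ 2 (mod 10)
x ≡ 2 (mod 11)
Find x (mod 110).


M = 10*11 = 110
M1 = M/10 = 11, M2 = M/11 = 10
M1^(-1) mod 10 = 1, M2^(-1) mod 11 = 10
x = 2*11*1 + 2*10*10 = 222
222 mod 110 = 2
Check: 2 mod 10 = 2 ✓, 2 mod 11 = 2 ✓

x ≡ 2 (mod 110)


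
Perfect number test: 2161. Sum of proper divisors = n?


Proper divisors of 2161: 1
Sum = 1 = 1

No, 2161 is not perfect (1 ≠ 2161)


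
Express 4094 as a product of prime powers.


4094 / 2 = 2047
2047 / 23 = 89
89 / 89 = 1
4094 = 2 × 23 × 89


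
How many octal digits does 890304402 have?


890304402 in base 8 = 6504173622
Number of digits = 10

10 digits (base 8)


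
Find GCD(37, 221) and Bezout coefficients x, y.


Tabular extended Euclidean (each row: r = 37*s + 221*t):
r=37, s=1, t=0
r=221, s=0, t=1
q=0: r=37, s=1, t=0   [37*(1) + 221*(0) = 37]
q=5: r=36, s=-5, t=1   [37*(-5) + 221*(1) = 36]
q=1: r=1, s=6, t=-1   [37*(6) + 221*(-1) = 1]
q=36: r=0, s=-221, t=37   [37*(-221) + 221*(37) = 0]
GCD = 1; from the row with r=1: x=6, y=-1
Check: 37*(6) + 221*(-1) = 222 - 221 = 1

GCD = 1, x = 6, y = -1


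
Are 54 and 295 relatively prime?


Euclidean algorithm:
295 = 5 * 54 + 25
54 = 2 * 25 + 4
25 = 6 * 4 + 1
4 = 4 * 1 + 0
GCD(54, 295) = 1

Yes, coprime (GCD = 1)


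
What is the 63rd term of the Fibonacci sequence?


Sequence: 1, 1, 2, 3, 5, 8, 13, 21, 34, 55, 89, 144, 233, 377, 610, 987, 1597, 2584, 4181, 6765, 10946, 17711, 28657, 46368, 75025, 121393, 196418, 317811, 514229, 832040, 1346269, 2178309, 3524578, 5702887, 9227465, 14930352, 24157817, 39088169, 63245986, 102334155, 165580141, 267914296, 433494437, 701408733, 1134903170, 1836311903, 2971215073, 4807526976, 7778742049, 12586269025, 20365011074, 32951280099, 53316291173, 86267571272, 139583862445, 225851433717, 365435296162, 591286729879, 956722026041, 1548008755920, 2504730781961, 4052739537881, 6557470319842
F(63) = 6557470319842


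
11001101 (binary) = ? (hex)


11001101 (base 2) = 205 (decimal)
205 (decimal) = CD (base 16)


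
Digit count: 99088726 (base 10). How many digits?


99088726 has 8 digits in base 10
floor(log10(99088726)) + 1 = floor(7.9960) + 1 = 8

8 digits (base 10)


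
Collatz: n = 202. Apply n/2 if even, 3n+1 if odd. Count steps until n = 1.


202 → 101 → 304 → 152 → 76 → 38 → 19 → 58 → 29 → 88 → 44 → 22 → 11 → 34 → 17 → 52 → 26 → 13 → 40 → 20 → 10 → 5 → 16 → 8 → 4 → 2 → 1
Total steps = 26

26 steps


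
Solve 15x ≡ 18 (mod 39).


GCD(15, 39) = 3 divides 18
Divide: 5x ≡ 6 (mod 13)
x ≡ 9 (mod 13)


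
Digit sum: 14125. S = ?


1 + 4 + 1 + 2 + 5 = 13


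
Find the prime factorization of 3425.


3425 / 5 = 685
685 / 5 = 137
137 / 137 = 1
3425 = 5^2 × 137


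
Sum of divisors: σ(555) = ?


Divisors of 555: 1, 3, 5, 15, 37, 111, 185, 555
Sum = 1 + 3 + 5 + 15 + 37 + 111 + 185 + 555 = 912

σ(555) = 912


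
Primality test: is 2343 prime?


2343 / 3 = 781 (exact division)
2343 is NOT prime.

No, 2343 is not prime


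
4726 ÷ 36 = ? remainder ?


4726 = 36 * 131 + 10
Check: 4716 + 10 = 4726

q = 131, r = 10


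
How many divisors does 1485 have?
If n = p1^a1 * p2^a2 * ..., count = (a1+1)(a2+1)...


1485 = 3^3 × 5^1 × 11^1
d(1485) = (3+1) × (1+1) × (1+1) = 16

16 divisors


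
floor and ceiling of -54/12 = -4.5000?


-54/12 = -4.5000
floor = -5
ceil = -4

floor = -5, ceil = -4


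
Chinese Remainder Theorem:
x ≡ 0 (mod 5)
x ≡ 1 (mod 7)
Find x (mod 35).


M = 5*7 = 35
M1 = M/5 = 7, M2 = M/7 = 5
M1^(-1) mod 5 = 3, M2^(-1) mod 7 = 3
x = 0*7*3 + 1*5*3 = 15
15 mod 35 = 15
Check: 15 mod 5 = 0 ✓, 15 mod 7 = 1 ✓

x ≡ 15 (mod 35)


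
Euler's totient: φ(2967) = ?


2967 = 3 × 23 × 43
Prime factors: 3, 23, 43
φ(2967) = 2967 × (1-1/3) × (1-1/23) × (1-1/43)
= 2967 × 2/3 × 22/23 × 42/43 = 1848

φ(2967) = 1848


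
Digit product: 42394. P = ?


4 × 2 × 3 × 9 × 4 = 864


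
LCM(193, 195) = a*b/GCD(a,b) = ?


GCD(193, 195) = 1
LCM = 193*195/1 = 37635/1 = 37635

LCM = 37635


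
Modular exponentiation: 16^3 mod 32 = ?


16^1 mod 32 = 16
16^2 mod 32 = 0
16^3 mod 32 = 0


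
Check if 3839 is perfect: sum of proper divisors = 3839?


Proper divisors of 3839: 1, 11, 349
Sum = 1 + 11 + 349 = 361

No, 3839 is not perfect (361 ≠ 3839)


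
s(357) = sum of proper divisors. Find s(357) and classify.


Proper divisors: 1, 3, 7, 17, 21, 51, 119
Sum = 1 + 3 + 7 + 17 + 21 + 51 + 119 = 219
219 < 357 → deficient

s(357) = 219 (deficient)


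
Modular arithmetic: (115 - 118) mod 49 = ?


115 - 118 = -3
-3 mod 49 = 46


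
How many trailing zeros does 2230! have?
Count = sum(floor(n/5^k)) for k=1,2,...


floor(2230/5) = 446
floor(2230/25) = 89
floor(2230/125) = 17
floor(2230/625) = 3
Total = 555

555 trailing zeros


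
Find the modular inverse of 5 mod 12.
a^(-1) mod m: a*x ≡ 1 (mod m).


Use the extended Euclidean algorithm on (12, 5); each row r = 12*s + 5*t:
r=12, s=1, t=0
r=5, s=0, t=1
q=2: r=2, s=1, t=-2   [12*(1) + 5*(-2) = 2]
q=2: r=1, s=-2, t=5   [12*(-2) + 5*(5) = 1]
q=2: r=0, s=5, t=-12   [12*(5) + 5*(-12) = 0]
GCD = 1 with t = 5, so 5*(5) ≡ 1 (mod 12)
Inverse = 5 mod 12 = 5
Check: 5 * 5 = 25 ≡ 1 (mod 12)

5^(-1) ≡ 5 (mod 12)


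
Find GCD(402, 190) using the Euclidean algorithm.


402 = 2 * 190 + 22
190 = 8 * 22 + 14
22 = 1 * 14 + 8
14 = 1 * 8 + 6
8 = 1 * 6 + 2
6 = 3 * 2 + 0
GCD = 2


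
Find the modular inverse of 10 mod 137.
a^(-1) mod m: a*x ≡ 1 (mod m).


Use the extended Euclidean algorithm on (137, 10); each row r = 137*s + 10*t:
r=137, s=1, t=0
r=10, s=0, t=1
q=13: r=7, s=1, t=-13   [137*(1) + 10*(-13) = 7]
q=1: r=3, s=-1, t=14   [137*(-1) + 10*(14) = 3]
q=2: r=1, s=3, t=-41   [137*(3) + 10*(-41) = 1]
q=3: r=0, s=-10, t=137   [137*(-10) + 10*(137) = 0]
GCD = 1 with t = -41, so 10*(-41) ≡ 1 (mod 137)
Inverse = -41 mod 137 = 96
Check: 10 * 96 = 960 ≡ 1 (mod 137)

10^(-1) ≡ 96 (mod 137)


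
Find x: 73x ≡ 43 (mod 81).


GCD(73, 81) = 1, unique solution
a^(-1) mod 81 = 10
x = 10 * 43 mod 81 = 25

x ≡ 25 (mod 81)


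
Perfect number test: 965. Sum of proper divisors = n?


Proper divisors of 965: 1, 5, 193
Sum = 1 + 5 + 193 = 199

No, 965 is not perfect (199 ≠ 965)


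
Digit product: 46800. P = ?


4 × 6 × 8 × 0 × 0 = 0


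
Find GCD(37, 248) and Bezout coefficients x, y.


Tabular extended Euclidean (each row: r = 37*s + 248*t):
r=37, s=1, t=0
r=248, s=0, t=1
q=0: r=37, s=1, t=0   [37*(1) + 248*(0) = 37]
q=6: r=26, s=-6, t=1   [37*(-6) + 248*(1) = 26]
q=1: r=11, s=7, t=-1   [37*(7) + 248*(-1) = 11]
q=2: r=4, s=-20, t=3   [37*(-20) + 248*(3) = 4]
q=2: r=3, s=47, t=-7   [37*(47) + 248*(-7) = 3]
q=1: r=1, s=-67, t=10   [37*(-67) + 248*(10) = 1]
q=3: r=0, s=248, t=-37   [37*(248) + 248*(-37) = 0]
GCD = 1; from the row with r=1: x=-67, y=10
Check: 37*(-67) + 248*(10) = -2479 + 2480 = 1

GCD = 1, x = -67, y = 10


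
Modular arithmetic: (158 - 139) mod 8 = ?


158 - 139 = 19
19 mod 8 = 3


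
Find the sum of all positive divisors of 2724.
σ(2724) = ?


Divisors of 2724: 1, 2, 3, 4, 6, 12, 227, 454, 681, 908, 1362, 2724
Sum = 1 + 2 + 3 + 4 + 6 + 12 + 227 + 454 + 681 + 908 + 1362 + 2724 = 6384

σ(2724) = 6384


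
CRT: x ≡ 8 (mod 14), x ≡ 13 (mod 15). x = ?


M = 14*15 = 210
M1 = M/14 = 15, M2 = M/15 = 14
M1^(-1) mod 14 = 1, M2^(-1) mod 15 = 14
x = 8*15*1 + 13*14*14 = 2668
2668 mod 210 = 148
Check: 148 mod 14 = 8 ✓, 148 mod 15 = 13 ✓

x ≡ 148 (mod 210)


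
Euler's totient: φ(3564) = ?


3564 = 2^2 × 3^4 × 11
Prime factors: 2, 3, 11
φ(3564) = 3564 × (1-1/2) × (1-1/3) × (1-1/11)
= 3564 × 1/2 × 2/3 × 10/11 = 1080

φ(3564) = 1080


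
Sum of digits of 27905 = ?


2 + 7 + 9 + 0 + 5 = 23


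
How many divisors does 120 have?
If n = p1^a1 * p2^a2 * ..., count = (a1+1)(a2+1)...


120 = 2^3 × 3^1 × 5^1
d(120) = (3+1) × (1+1) × (1+1) = 16

16 divisors


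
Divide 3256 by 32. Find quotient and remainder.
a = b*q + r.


3256 = 32 * 101 + 24
Check: 3232 + 24 = 3256

q = 101, r = 24


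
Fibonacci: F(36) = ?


Sequence: 1, 1, 2, 3, 5, 8, 13, 21, 34, 55, 89, 144, 233, 377, 610, 987, 1597, 2584, 4181, 6765, 10946, 17711, 28657, 46368, 75025, 121393, 196418, 317811, 514229, 832040, 1346269, 2178309, 3524578, 5702887, 9227465, 14930352
F(36) = 14930352


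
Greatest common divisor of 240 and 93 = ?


240 = 2 * 93 + 54
93 = 1 * 54 + 39
54 = 1 * 39 + 15
39 = 2 * 15 + 9
15 = 1 * 9 + 6
9 = 1 * 6 + 3
6 = 2 * 3 + 0
GCD = 3


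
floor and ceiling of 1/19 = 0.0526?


1/19 = 0.0526
floor = 0
ceil = 1

floor = 0, ceil = 1


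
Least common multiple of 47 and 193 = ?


GCD(47, 193) = 1
LCM = 47*193/1 = 9071/1 = 9071

LCM = 9071


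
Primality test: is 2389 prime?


Check divisors up to sqrt(2389) = 48.8774
No divisors found.
2389 is prime.

Yes, 2389 is prime


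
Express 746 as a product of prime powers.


746 / 2 = 373
373 / 373 = 1
746 = 2 × 373


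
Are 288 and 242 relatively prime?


Euclidean algorithm:
288 = 1 * 242 + 46
242 = 5 * 46 + 12
46 = 3 * 12 + 10
12 = 1 * 10 + 2
10 = 5 * 2 + 0
GCD(288, 242) = 2

No, not coprime (GCD = 2)


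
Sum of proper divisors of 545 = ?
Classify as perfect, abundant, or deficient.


Proper divisors: 1, 5, 109
Sum = 1 + 5 + 109 = 115
115 < 545 → deficient

s(545) = 115 (deficient)


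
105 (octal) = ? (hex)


105 (base 8) = 69 (decimal)
69 (decimal) = 45 (base 16)


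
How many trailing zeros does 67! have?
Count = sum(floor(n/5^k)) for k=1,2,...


floor(67/5) = 13
floor(67/25) = 2
Total = 15

15 trailing zeros


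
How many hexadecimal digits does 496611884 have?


496611884 in base 16 = 1D99B22C
Number of digits = 8

8 digits (base 16)


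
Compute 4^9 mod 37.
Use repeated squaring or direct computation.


4^1 mod 37 = 4
4^2 mod 37 = 16
4^3 mod 37 = 27
4^4 mod 37 = 34
4^5 mod 37 = 25
4^6 mod 37 = 26
4^7 mod 37 = 30
4^8 mod 37 = 9
4^9 mod 37 = 36


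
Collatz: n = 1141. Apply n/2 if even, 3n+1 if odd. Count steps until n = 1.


1141 → 3424 → 1712 → 856 → 428 → 214 → 107 → 322 → 161 → 484 → 242 → 121 → 364 → 182 → 91 → 274 → 137 → 412 → 206 → 103 → 310 → 155 → 466 → 233 → 700 → 350 → 175 → 526 → 263 → 790 → 395 → 1186 → 593 → 1780 → 890 → 445 → 1336 → 668 → 334 → 167 → 502 → 251 → 754 → 377 → 1132 → 566 → 283 → 850 → 425 → 1276 → 638 → 319 → 958 → 479 → 1438 → 719 → 2158 → 1079 → 3238 → 1619 → 4858 → 2429 → 7288 → 3644 → 1822 → 911 → 2734 → 1367 → 4102 → 2051 → 6154 → 3077 → 9232 → 4616 → 2308 → 1154 → 577 → 1732 → 866 → 433 → 1300 → 650 → 325 → 976 → 488 → 244 → 122 → 61 → 184 → 92 → 46 → 23 → 70 → 35 → 106 → 53 → 160 → 80 → 40 → 20 → 10 → 5 → 16 → 8 → 4 → 2 → 1
Total steps = 106

106 steps


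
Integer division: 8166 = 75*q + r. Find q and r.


8166 = 75 * 108 + 66
Check: 8100 + 66 = 8166

q = 108, r = 66


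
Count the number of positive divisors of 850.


850 = 2^1 × 5^2 × 17^1
d(850) = (1+1) × (2+1) × (1+1) = 12

12 divisors


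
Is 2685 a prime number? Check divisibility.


2685 / 3 = 895 (exact division)
2685 is NOT prime.

No, 2685 is not prime


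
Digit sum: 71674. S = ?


7 + 1 + 6 + 7 + 4 = 25


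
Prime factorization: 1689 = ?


1689 / 3 = 563
563 / 563 = 1
1689 = 3 × 563


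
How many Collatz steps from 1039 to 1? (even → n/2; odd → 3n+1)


1039 → 3118 → 1559 → 4678 → 2339 → 7018 → 3509 → 10528 → 5264 → 2632 → 1316 → 658 → 329 → 988 → 494 → 247 → 742 → 371 → 1114 → 557 → 1672 → 836 → 418 → 209 → 628 → 314 → 157 → 472 → 236 → 118 → 59 → 178 → 89 → 268 → 134 → 67 → 202 → 101 → 304 → 152 → 76 → 38 → 19 → 58 → 29 → 88 → 44 → 22 → 11 → 34 → 17 → 52 → 26 → 13 → 40 → 20 → 10 → 5 → 16 → 8 → 4 → 2 → 1
Total steps = 62

62 steps


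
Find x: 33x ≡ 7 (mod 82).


GCD(33, 82) = 1, unique solution
a^(-1) mod 82 = 5
x = 5 * 7 mod 82 = 35

x ≡ 35 (mod 82)


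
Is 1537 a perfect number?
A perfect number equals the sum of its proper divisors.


Proper divisors of 1537: 1, 29, 53
Sum = 1 + 29 + 53 = 83

No, 1537 is not perfect (83 ≠ 1537)


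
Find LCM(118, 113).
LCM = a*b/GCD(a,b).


GCD(118, 113) = 1
LCM = 118*113/1 = 13334/1 = 13334

LCM = 13334


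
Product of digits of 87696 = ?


8 × 7 × 6 × 9 × 6 = 18144


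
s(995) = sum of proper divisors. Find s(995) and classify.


Proper divisors: 1, 5, 199
Sum = 1 + 5 + 199 = 205
205 < 995 → deficient

s(995) = 205 (deficient)


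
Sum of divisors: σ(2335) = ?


Divisors of 2335: 1, 5, 467, 2335
Sum = 1 + 5 + 467 + 2335 = 2808

σ(2335) = 2808


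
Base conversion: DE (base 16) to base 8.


DE (base 16) = 222 (decimal)
222 (decimal) = 336 (base 8)


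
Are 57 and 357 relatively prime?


Euclidean algorithm:
357 = 6 * 57 + 15
57 = 3 * 15 + 12
15 = 1 * 12 + 3
12 = 4 * 3 + 0
GCD(57, 357) = 3

No, not coprime (GCD = 3)


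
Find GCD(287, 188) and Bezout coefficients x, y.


Tabular extended Euclidean (each row: r = 287*s + 188*t):
r=287, s=1, t=0
r=188, s=0, t=1
q=1: r=99, s=1, t=-1   [287*(1) + 188*(-1) = 99]
q=1: r=89, s=-1, t=2   [287*(-1) + 188*(2) = 89]
q=1: r=10, s=2, t=-3   [287*(2) + 188*(-3) = 10]
q=8: r=9, s=-17, t=26   [287*(-17) + 188*(26) = 9]
q=1: r=1, s=19, t=-29   [287*(19) + 188*(-29) = 1]
q=9: r=0, s=-188, t=287   [287*(-188) + 188*(287) = 0]
GCD = 1; from the row with r=1: x=19, y=-29
Check: 287*(19) + 188*(-29) = 5453 - 5452 = 1

GCD = 1, x = 19, y = -29


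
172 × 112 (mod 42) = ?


172 × 112 = 19264
19264 mod 42 = 28


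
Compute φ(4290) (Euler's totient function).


4290 = 2 × 3 × 5 × 11 × 13
Prime factors: 2, 3, 5, 11, 13
φ(4290) = 4290 × (1-1/2) × (1-1/3) × (1-1/5) × (1-1/11) × (1-1/13)
= 4290 × 1/2 × 2/3 × 4/5 × 10/11 × 12/13 = 960

φ(4290) = 960


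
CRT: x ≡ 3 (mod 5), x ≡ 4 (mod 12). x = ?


M = 5*12 = 60
M1 = M/5 = 12, M2 = M/12 = 5
M1^(-1) mod 5 = 3, M2^(-1) mod 12 = 5
x = 3*12*3 + 4*5*5 = 208
208 mod 60 = 28
Check: 28 mod 5 = 3 ✓, 28 mod 12 = 4 ✓

x ≡ 28 (mod 60)


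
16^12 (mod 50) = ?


16^1 mod 50 = 16
16^2 mod 50 = 6
16^3 mod 50 = 46
16^4 mod 50 = 36
16^5 mod 50 = 26
16^6 mod 50 = 16
16^7 mod 50 = 6
16^8 mod 50 = 46
16^9 mod 50 = 36
16^10 mod 50 = 26
16^11 mod 50 = 16
16^12 mod 50 = 6


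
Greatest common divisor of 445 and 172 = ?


445 = 2 * 172 + 101
172 = 1 * 101 + 71
101 = 1 * 71 + 30
71 = 2 * 30 + 11
30 = 2 * 11 + 8
11 = 1 * 8 + 3
8 = 2 * 3 + 2
3 = 1 * 2 + 1
2 = 2 * 1 + 0
GCD = 1


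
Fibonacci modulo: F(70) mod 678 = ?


F(k) mod 678 for k=1..70:
1, 1, 2, 3, 5, 8, 13, 21, 34, 55, 89, 144, 233, 377, 610, 309, 241, 550, 113, 663, 98, 83, 181, 264, 445, 31, 476, 507, 305, 134, 439, 573, 334, 229, 563, 114, 677, 113, 112, 225, 337, 562, 221, 105, 326, 431, 79, 510, 589, 421, 332, 75, 407, 482, 211, 15, 226, 241, 467, 30, 497, 527, 346, 195, 541, 58, 599, 657, 578, 557
F(70) mod 678 = 557


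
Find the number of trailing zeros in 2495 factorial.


floor(2495/5) = 499
floor(2495/25) = 99
floor(2495/125) = 19
floor(2495/625) = 3
Total = 620

620 trailing zeros


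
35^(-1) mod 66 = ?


Use the extended Euclidean algorithm on (66, 35); each row r = 66*s + 35*t:
r=66, s=1, t=0
r=35, s=0, t=1
q=1: r=31, s=1, t=-1   [66*(1) + 35*(-1) = 31]
q=1: r=4, s=-1, t=2   [66*(-1) + 35*(2) = 4]
q=7: r=3, s=8, t=-15   [66*(8) + 35*(-15) = 3]
q=1: r=1, s=-9, t=17   [66*(-9) + 35*(17) = 1]
q=3: r=0, s=35, t=-66   [66*(35) + 35*(-66) = 0]
GCD = 1 with t = 17, so 35*(17) ≡ 1 (mod 66)
Inverse = 17 mod 66 = 17
Check: 35 * 17 = 595 ≡ 1 (mod 66)

35^(-1) ≡ 17 (mod 66)


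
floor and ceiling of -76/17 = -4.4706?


-76/17 = -4.4706
floor = -5
ceil = -4

floor = -5, ceil = -4


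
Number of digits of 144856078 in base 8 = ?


144856078 in base 8 = 1050452016
Number of digits = 10

10 digits (base 8)


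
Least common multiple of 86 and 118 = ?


GCD(86, 118) = 2
LCM = 86*118/2 = 10148/2 = 5074

LCM = 5074


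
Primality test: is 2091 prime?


2091 / 3 = 697 (exact division)
2091 is NOT prime.

No, 2091 is not prime


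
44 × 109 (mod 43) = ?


44 × 109 = 4796
4796 mod 43 = 23


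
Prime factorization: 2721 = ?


2721 / 3 = 907
907 / 907 = 1
2721 = 3 × 907


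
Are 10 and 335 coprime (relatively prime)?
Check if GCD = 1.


Euclidean algorithm:
335 = 33 * 10 + 5
10 = 2 * 5 + 0
GCD(10, 335) = 5

No, not coprime (GCD = 5)


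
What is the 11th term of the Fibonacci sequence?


Sequence: 1, 1, 2, 3, 5, 8, 13, 21, 34, 55, 89
F(11) = 89


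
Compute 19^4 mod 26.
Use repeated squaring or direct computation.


19^1 mod 26 = 19
19^2 mod 26 = 23
19^3 mod 26 = 21
19^4 mod 26 = 9


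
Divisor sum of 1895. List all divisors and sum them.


Divisors of 1895: 1, 5, 379, 1895
Sum = 1 + 5 + 379 + 1895 = 2280

σ(1895) = 2280


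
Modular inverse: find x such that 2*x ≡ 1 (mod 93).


Use the extended Euclidean algorithm on (93, 2); each row r = 93*s + 2*t:
r=93, s=1, t=0
r=2, s=0, t=1
q=46: r=1, s=1, t=-46   [93*(1) + 2*(-46) = 1]
q=2: r=0, s=-2, t=93   [93*(-2) + 2*(93) = 0]
GCD = 1 with t = -46, so 2*(-46) ≡ 1 (mod 93)
Inverse = -46 mod 93 = 47
Check: 2 * 47 = 94 ≡ 1 (mod 93)

2^(-1) ≡ 47 (mod 93)


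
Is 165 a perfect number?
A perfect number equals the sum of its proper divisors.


Proper divisors of 165: 1, 3, 5, 11, 15, 33, 55
Sum = 1 + 3 + 5 + 11 + 15 + 33 + 55 = 123

No, 165 is not perfect (123 ≠ 165)


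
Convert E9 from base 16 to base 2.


E9 (base 16) = 233 (decimal)
233 (decimal) = 11101001 (base 2)


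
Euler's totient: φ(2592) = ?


2592 = 2^5 × 3^4
Prime factors: 2, 3
φ(2592) = 2592 × (1-1/2) × (1-1/3)
= 2592 × 1/2 × 2/3 = 864

φ(2592) = 864


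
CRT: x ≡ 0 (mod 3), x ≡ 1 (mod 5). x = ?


M = 3*5 = 15
M1 = M/3 = 5, M2 = M/5 = 3
M1^(-1) mod 3 = 2, M2^(-1) mod 5 = 2
x = 0*5*2 + 1*3*2 = 6
6 mod 15 = 6
Check: 6 mod 3 = 0 ✓, 6 mod 5 = 1 ✓

x ≡ 6 (mod 15)


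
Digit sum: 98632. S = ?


9 + 8 + 6 + 3 + 2 = 28


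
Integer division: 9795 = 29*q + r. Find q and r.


9795 = 29 * 337 + 22
Check: 9773 + 22 = 9795

q = 337, r = 22


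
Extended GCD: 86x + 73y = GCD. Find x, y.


Tabular extended Euclidean (each row: r = 86*s + 73*t):
r=86, s=1, t=0
r=73, s=0, t=1
q=1: r=13, s=1, t=-1   [86*(1) + 73*(-1) = 13]
q=5: r=8, s=-5, t=6   [86*(-5) + 73*(6) = 8]
q=1: r=5, s=6, t=-7   [86*(6) + 73*(-7) = 5]
q=1: r=3, s=-11, t=13   [86*(-11) + 73*(13) = 3]
q=1: r=2, s=17, t=-20   [86*(17) + 73*(-20) = 2]
q=1: r=1, s=-28, t=33   [86*(-28) + 73*(33) = 1]
q=2: r=0, s=73, t=-86   [86*(73) + 73*(-86) = 0]
GCD = 1; from the row with r=1: x=-28, y=33
Check: 86*(-28) + 73*(33) = -2408 + 2409 = 1

GCD = 1, x = -28, y = 33


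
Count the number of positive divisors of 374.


374 = 2^1 × 11^1 × 17^1
d(374) = (1+1) × (1+1) × (1+1) = 8

8 divisors


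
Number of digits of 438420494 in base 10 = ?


438420494 has 9 digits in base 10
floor(log10(438420494)) + 1 = floor(8.6419) + 1 = 9

9 digits (base 10)


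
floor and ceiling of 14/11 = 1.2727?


14/11 = 1.2727
floor = 1
ceil = 2

floor = 1, ceil = 2


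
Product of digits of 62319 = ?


6 × 2 × 3 × 1 × 9 = 324


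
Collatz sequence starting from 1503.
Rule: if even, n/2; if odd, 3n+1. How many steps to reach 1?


1503 → 4510 → 2255 → 6766 → 3383 → 10150 → 5075 → 15226 → 7613 → 22840 → 11420 → 5710 → 2855 → 8566 → 4283 → 12850 → 6425 → 19276 → 9638 → 4819 → 14458 → 7229 → 21688 → 10844 → 5422 → 2711 → 8134 → 4067 → 12202 → 6101 → 18304 → 9152 → 4576 → 2288 → 1144 → 572 → 286 → 143 → 430 → 215 → 646 → 323 → 970 → 485 → 1456 → 728 → 364 → 182 → 91 → 274 → 137 → 412 → 206 → 103 → 310 → 155 → 466 → 233 → 700 → 350 → 175 → 526 → 263 → 790 → 395 → 1186 → 593 → 1780 → 890 → 445 → 1336 → 668 → 334 → 167 → 502 → 251 → 754 → 377 → 1132 → 566 → 283 → 850 → 425 → 1276 → 638 → 319 → 958 → 479 → 1438 → 719 → 2158 → 1079 → 3238 → 1619 → 4858 → 2429 → 7288 → 3644 → 1822 → 911 → 2734 → 1367 → 4102 → 2051 → 6154 → 3077 → 9232 → 4616 → 2308 → 1154 → 577 → 1732 → 866 → 433 → 1300 → 650 → 325 → 976 → 488 → 244 → 122 → 61 → 184 → 92 → 46 → 23 → 70 → 35 → 106 → 53 → 160 → 80 → 40 → 20 → 10 → 5 → 16 → 8 → 4 → 2 → 1
Total steps = 140

140 steps


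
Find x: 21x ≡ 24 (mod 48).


GCD(21, 48) = 3 divides 24
Divide: 7x ≡ 8 (mod 16)
x ≡ 8 (mod 16)


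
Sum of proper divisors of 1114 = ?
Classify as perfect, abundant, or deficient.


Proper divisors: 1, 2, 557
Sum = 1 + 2 + 557 = 560
560 < 1114 → deficient

s(1114) = 560 (deficient)


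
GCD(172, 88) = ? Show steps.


172 = 1 * 88 + 84
88 = 1 * 84 + 4
84 = 21 * 4 + 0
GCD = 4


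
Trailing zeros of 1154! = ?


floor(1154/5) = 230
floor(1154/25) = 46
floor(1154/125) = 9
floor(1154/625) = 1
Total = 286

286 trailing zeros


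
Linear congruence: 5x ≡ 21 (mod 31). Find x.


GCD(5, 31) = 1, unique solution
a^(-1) mod 31 = 25
x = 25 * 21 mod 31 = 29

x ≡ 29 (mod 31)


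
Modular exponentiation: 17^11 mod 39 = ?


17^1 mod 39 = 17
17^2 mod 39 = 16
17^3 mod 39 = 38
17^4 mod 39 = 22
17^5 mod 39 = 23
17^6 mod 39 = 1
17^7 mod 39 = 17
17^8 mod 39 = 16
17^9 mod 39 = 38
17^10 mod 39 = 22
17^11 mod 39 = 23


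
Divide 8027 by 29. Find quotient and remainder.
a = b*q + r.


8027 = 29 * 276 + 23
Check: 8004 + 23 = 8027

q = 276, r = 23


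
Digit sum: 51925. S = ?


5 + 1 + 9 + 2 + 5 = 22


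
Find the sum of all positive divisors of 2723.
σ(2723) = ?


Divisors of 2723: 1, 7, 389, 2723
Sum = 1 + 7 + 389 + 2723 = 3120

σ(2723) = 3120


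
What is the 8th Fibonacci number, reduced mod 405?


F(k) mod 405 for k=1..8:
1, 1, 2, 3, 5, 8, 13, 21
F(8) mod 405 = 21


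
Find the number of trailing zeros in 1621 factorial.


floor(1621/5) = 324
floor(1621/25) = 64
floor(1621/125) = 12
floor(1621/625) = 2
Total = 402

402 trailing zeros


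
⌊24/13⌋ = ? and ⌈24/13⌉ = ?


24/13 = 1.8462
floor = 1
ceil = 2

floor = 1, ceil = 2


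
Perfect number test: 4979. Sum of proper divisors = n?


Proper divisors of 4979: 1, 13, 383
Sum = 1 + 13 + 383 = 397

No, 4979 is not perfect (397 ≠ 4979)


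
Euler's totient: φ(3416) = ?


3416 = 2^3 × 7 × 61
Prime factors: 2, 7, 61
φ(3416) = 3416 × (1-1/2) × (1-1/7) × (1-1/61)
= 3416 × 1/2 × 6/7 × 60/61 = 1440

φ(3416) = 1440


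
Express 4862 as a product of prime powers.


4862 / 2 = 2431
2431 / 11 = 221
221 / 13 = 17
17 / 17 = 1
4862 = 2 × 11 × 13 × 17


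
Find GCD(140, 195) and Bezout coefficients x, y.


Tabular extended Euclidean (each row: r = 140*s + 195*t):
r=140, s=1, t=0
r=195, s=0, t=1
q=0: r=140, s=1, t=0   [140*(1) + 195*(0) = 140]
q=1: r=55, s=-1, t=1   [140*(-1) + 195*(1) = 55]
q=2: r=30, s=3, t=-2   [140*(3) + 195*(-2) = 30]
q=1: r=25, s=-4, t=3   [140*(-4) + 195*(3) = 25]
q=1: r=5, s=7, t=-5   [140*(7) + 195*(-5) = 5]
q=5: r=0, s=-39, t=28   [140*(-39) + 195*(28) = 0]
GCD = 5; from the row with r=5: x=7, y=-5
Check: 140*(7) + 195*(-5) = 980 - 975 = 5

GCD = 5, x = 7, y = -5


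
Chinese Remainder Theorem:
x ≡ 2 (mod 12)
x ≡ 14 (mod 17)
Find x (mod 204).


M = 12*17 = 204
M1 = M/12 = 17, M2 = M/17 = 12
M1^(-1) mod 12 = 5, M2^(-1) mod 17 = 10
x = 2*17*5 + 14*12*10 = 1850
1850 mod 204 = 14
Check: 14 mod 12 = 2 ✓, 14 mod 17 = 14 ✓

x ≡ 14 (mod 204)


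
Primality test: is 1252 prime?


1252 / 2 = 626 (exact division)
1252 is NOT prime.

No, 1252 is not prime


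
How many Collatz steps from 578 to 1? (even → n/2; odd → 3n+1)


578 → 289 → 868 → 434 → 217 → 652 → 326 → 163 → 490 → 245 → 736 → 368 → 184 → 92 → 46 → 23 → 70 → 35 → 106 → 53 → 160 → 80 → 40 → 20 → 10 → 5 → 16 → 8 → 4 → 2 → 1
Total steps = 30

30 steps


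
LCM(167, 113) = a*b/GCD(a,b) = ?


GCD(167, 113) = 1
LCM = 167*113/1 = 18871/1 = 18871

LCM = 18871


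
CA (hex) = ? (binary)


CA (base 16) = 202 (decimal)
202 (decimal) = 11001010 (base 2)


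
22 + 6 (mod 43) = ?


22 + 6 = 28
28 mod 43 = 28


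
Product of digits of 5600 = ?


5 × 6 × 0 × 0 = 0


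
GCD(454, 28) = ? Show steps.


454 = 16 * 28 + 6
28 = 4 * 6 + 4
6 = 1 * 4 + 2
4 = 2 * 2 + 0
GCD = 2


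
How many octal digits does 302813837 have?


302813837 in base 8 = 2203111215
Number of digits = 10

10 digits (base 8)


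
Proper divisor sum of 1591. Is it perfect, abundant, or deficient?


Proper divisors: 1, 37, 43
Sum = 1 + 37 + 43 = 81
81 < 1591 → deficient

s(1591) = 81 (deficient)


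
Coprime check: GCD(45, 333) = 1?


Euclidean algorithm:
333 = 7 * 45 + 18
45 = 2 * 18 + 9
18 = 2 * 9 + 0
GCD(45, 333) = 9

No, not coprime (GCD = 9)


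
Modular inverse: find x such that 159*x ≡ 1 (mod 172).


Use the extended Euclidean algorithm on (172, 159); each row r = 172*s + 159*t:
r=172, s=1, t=0
r=159, s=0, t=1
q=1: r=13, s=1, t=-1   [172*(1) + 159*(-1) = 13]
q=12: r=3, s=-12, t=13   [172*(-12) + 159*(13) = 3]
q=4: r=1, s=49, t=-53   [172*(49) + 159*(-53) = 1]
q=3: r=0, s=-159, t=172   [172*(-159) + 159*(172) = 0]
GCD = 1 with t = -53, so 159*(-53) ≡ 1 (mod 172)
Inverse = -53 mod 172 = 119
Check: 159 * 119 = 18921 ≡ 1 (mod 172)

159^(-1) ≡ 119 (mod 172)


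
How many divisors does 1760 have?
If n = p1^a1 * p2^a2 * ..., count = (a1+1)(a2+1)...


1760 = 2^5 × 5^1 × 11^1
d(1760) = (5+1) × (1+1) × (1+1) = 24

24 divisors


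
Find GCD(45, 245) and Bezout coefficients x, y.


Tabular extended Euclidean (each row: r = 45*s + 245*t):
r=45, s=1, t=0
r=245, s=0, t=1
q=0: r=45, s=1, t=0   [45*(1) + 245*(0) = 45]
q=5: r=20, s=-5, t=1   [45*(-5) + 245*(1) = 20]
q=2: r=5, s=11, t=-2   [45*(11) + 245*(-2) = 5]
q=4: r=0, s=-49, t=9   [45*(-49) + 245*(9) = 0]
GCD = 5; from the row with r=5: x=11, y=-2
Check: 45*(11) + 245*(-2) = 495 - 490 = 5

GCD = 5, x = 11, y = -2


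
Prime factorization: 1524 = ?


1524 / 2 = 762
762 / 2 = 381
381 / 3 = 127
127 / 127 = 1
1524 = 2^2 × 3 × 127


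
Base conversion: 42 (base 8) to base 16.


42 (base 8) = 34 (decimal)
34 (decimal) = 22 (base 16)


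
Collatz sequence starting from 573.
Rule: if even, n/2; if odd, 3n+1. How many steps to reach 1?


573 → 1720 → 860 → 430 → 215 → 646 → 323 → 970 → 485 → 1456 → 728 → 364 → 182 → 91 → 274 → 137 → 412 → 206 → 103 → 310 → 155 → 466 → 233 → 700 → 350 → 175 → 526 → 263 → 790 → 395 → 1186 → 593 → 1780 → 890 → 445 → 1336 → 668 → 334 → 167 → 502 → 251 → 754 → 377 → 1132 → 566 → 283 → 850 → 425 → 1276 → 638 → 319 → 958 → 479 → 1438 → 719 → 2158 → 1079 → 3238 → 1619 → 4858 → 2429 → 7288 → 3644 → 1822 → 911 → 2734 → 1367 → 4102 → 2051 → 6154 → 3077 → 9232 → 4616 → 2308 → 1154 → 577 → 1732 → 866 → 433 → 1300 → 650 → 325 → 976 → 488 → 244 → 122 → 61 → 184 → 92 → 46 → 23 → 70 → 35 → 106 → 53 → 160 → 80 → 40 → 20 → 10 → 5 → 16 → 8 → 4 → 2 → 1
Total steps = 105

105 steps


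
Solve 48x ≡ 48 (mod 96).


GCD(48, 96) = 48 divides 48
Divide: 1x ≡ 1 (mod 2)
x ≡ 1 (mod 2)


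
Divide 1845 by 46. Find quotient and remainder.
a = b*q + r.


1845 = 46 * 40 + 5
Check: 1840 + 5 = 1845

q = 40, r = 5


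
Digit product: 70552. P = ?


7 × 0 × 5 × 5 × 2 = 0


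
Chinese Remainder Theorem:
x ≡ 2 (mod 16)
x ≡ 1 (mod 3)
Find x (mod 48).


M = 16*3 = 48
M1 = M/16 = 3, M2 = M/3 = 16
M1^(-1) mod 16 = 11, M2^(-1) mod 3 = 1
x = 2*3*11 + 1*16*1 = 82
82 mod 48 = 34
Check: 34 mod 16 = 2 ✓, 34 mod 3 = 1 ✓

x ≡ 34 (mod 48)
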